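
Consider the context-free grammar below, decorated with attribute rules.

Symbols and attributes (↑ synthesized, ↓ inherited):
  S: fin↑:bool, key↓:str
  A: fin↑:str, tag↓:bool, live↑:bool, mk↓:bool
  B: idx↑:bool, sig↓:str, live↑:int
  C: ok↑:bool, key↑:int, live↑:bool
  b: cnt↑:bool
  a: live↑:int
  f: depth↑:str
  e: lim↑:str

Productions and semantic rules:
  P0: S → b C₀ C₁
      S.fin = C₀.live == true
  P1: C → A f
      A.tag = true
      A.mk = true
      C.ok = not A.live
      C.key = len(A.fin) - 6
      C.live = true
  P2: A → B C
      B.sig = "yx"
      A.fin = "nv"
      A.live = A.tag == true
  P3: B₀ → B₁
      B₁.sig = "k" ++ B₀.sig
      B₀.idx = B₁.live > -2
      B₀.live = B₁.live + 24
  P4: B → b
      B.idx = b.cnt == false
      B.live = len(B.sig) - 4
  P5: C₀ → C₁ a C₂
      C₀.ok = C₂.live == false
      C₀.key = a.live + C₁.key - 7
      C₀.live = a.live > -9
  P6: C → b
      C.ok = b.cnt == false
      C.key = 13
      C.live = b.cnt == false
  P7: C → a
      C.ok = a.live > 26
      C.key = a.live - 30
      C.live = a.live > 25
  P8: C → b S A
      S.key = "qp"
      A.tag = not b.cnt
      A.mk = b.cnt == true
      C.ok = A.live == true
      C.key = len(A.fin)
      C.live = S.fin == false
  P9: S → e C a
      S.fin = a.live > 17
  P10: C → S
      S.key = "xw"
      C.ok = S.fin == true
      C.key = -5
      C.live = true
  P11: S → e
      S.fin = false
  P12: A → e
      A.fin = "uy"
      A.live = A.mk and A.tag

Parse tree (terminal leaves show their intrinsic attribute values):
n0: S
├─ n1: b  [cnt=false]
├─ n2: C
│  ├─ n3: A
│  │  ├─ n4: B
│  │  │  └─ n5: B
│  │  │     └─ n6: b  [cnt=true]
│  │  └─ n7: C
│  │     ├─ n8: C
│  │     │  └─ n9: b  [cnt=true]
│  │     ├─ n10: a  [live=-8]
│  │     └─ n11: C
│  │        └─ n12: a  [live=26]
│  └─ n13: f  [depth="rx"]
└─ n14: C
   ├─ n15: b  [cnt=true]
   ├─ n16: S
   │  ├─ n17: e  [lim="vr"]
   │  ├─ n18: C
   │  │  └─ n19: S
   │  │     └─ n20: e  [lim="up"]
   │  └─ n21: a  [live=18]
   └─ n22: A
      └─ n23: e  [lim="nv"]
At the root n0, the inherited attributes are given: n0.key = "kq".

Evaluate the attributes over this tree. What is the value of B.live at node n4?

23

1. n0.key = "kq"  [given at root]
2. n1.cnt = false  [terminal]
3. n3.tag = true  [true]
4. n3.mk = true  [true]
5. n4.sig = "yx"  ["yx"]
6. n5.sig = "kyx"  ["k" ++ B₀.sig]
7. n6.cnt = true  [terminal]
8. n5.idx = false  [b.cnt == false]
9. n5.live = -1  [len(B.sig) - 4]
10. n4.idx = true  [B₁.live > -2]
11. n4.live = 23  [B₁.live + 24]
12. n9.cnt = true  [terminal]
13. n8.ok = false  [b.cnt == false]
14. n8.key = 13  [13]
15. n8.live = false  [b.cnt == false]
16. n10.live = -8  [terminal]
17. n12.live = 26  [terminal]
18. n11.ok = false  [a.live > 26]
19. n11.key = -4  [a.live - 30]
20. n11.live = true  [a.live > 25]
21. n7.ok = false  [C₂.live == false]
22. n7.key = -2  [a.live + C₁.key - 7]
23. n7.live = true  [a.live > -9]
24. n3.fin = "nv"  ["nv"]
25. n3.live = true  [A.tag == true]
26. n13.depth = "rx"  [terminal]
27. n2.ok = false  [not A.live]
28. n2.key = -4  [len(A.fin) - 6]
29. n2.live = true  [true]
30. n15.cnt = true  [terminal]
31. n16.key = "qp"  ["qp"]
32. n17.lim = "vr"  [terminal]
33. n19.key = "xw"  ["xw"]
34. n20.lim = "up"  [terminal]
35. n19.fin = false  [false]
36. n18.ok = false  [S.fin == true]
37. n18.key = -5  [-5]
38. n18.live = true  [true]
39. n21.live = 18  [terminal]
40. n16.fin = true  [a.live > 17]
41. n22.tag = false  [not b.cnt]
42. n22.mk = true  [b.cnt == true]
43. n23.lim = "nv"  [terminal]
44. n22.fin = "uy"  ["uy"]
45. n22.live = false  [A.mk and A.tag]
46. n14.ok = false  [A.live == true]
47. n14.key = 2  [len(A.fin)]
48. n14.live = false  [S.fin == false]
49. n0.fin = true  [C₀.live == true]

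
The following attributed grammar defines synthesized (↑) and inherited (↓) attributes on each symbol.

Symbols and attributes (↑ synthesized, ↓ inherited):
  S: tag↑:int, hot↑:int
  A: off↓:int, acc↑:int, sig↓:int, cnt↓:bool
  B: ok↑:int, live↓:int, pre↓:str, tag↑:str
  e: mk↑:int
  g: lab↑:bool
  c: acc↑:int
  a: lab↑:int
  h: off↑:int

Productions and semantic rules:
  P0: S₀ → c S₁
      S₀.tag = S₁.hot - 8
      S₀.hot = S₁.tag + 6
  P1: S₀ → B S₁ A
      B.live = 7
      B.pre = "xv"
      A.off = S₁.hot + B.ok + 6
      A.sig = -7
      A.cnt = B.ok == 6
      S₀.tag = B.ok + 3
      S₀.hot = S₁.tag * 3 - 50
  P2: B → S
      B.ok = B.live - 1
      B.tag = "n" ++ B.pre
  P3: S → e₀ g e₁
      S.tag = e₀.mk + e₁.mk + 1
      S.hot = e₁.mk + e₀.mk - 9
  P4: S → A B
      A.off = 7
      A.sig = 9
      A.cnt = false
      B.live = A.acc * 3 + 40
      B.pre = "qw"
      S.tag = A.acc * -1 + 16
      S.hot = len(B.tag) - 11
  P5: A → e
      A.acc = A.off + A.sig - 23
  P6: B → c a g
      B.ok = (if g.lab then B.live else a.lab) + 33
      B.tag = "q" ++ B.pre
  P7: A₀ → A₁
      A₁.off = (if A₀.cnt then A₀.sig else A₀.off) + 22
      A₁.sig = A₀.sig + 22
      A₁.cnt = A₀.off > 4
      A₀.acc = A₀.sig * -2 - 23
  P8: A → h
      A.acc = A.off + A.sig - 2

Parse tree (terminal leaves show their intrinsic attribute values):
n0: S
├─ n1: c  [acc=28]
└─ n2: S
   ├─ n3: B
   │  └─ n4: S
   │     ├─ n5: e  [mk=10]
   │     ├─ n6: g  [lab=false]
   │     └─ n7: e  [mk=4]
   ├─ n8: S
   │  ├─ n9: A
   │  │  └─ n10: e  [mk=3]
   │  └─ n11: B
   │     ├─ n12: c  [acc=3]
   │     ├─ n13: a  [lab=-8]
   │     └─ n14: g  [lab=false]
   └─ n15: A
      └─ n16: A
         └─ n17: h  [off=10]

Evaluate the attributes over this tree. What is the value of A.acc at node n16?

28

1. n1.acc = 28  [terminal]
2. n3.live = 7  [7]
3. n3.pre = "xv"  ["xv"]
4. n5.mk = 10  [terminal]
5. n6.lab = false  [terminal]
6. n7.mk = 4  [terminal]
7. n4.tag = 15  [e₀.mk + e₁.mk + 1]
8. n4.hot = 5  [e₁.mk + e₀.mk - 9]
9. n3.ok = 6  [B.live - 1]
10. n3.tag = "nxv"  ["n" ++ B.pre]
11. n9.off = 7  [7]
12. n9.sig = 9  [9]
13. n9.cnt = false  [false]
14. n10.mk = 3  [terminal]
15. n9.acc = -7  [A.off + A.sig - 23]
16. n11.live = 19  [A.acc * 3 + 40]
17. n11.pre = "qw"  ["qw"]
18. n12.acc = 3  [terminal]
19. n13.lab = -8  [terminal]
20. n14.lab = false  [terminal]
21. n11.ok = 25  [(if g.lab then B.live else a.lab) + 33]
22. n11.tag = "qqw"  ["q" ++ B.pre]
23. n8.tag = 23  [A.acc * -1 + 16]
24. n8.hot = -8  [len(B.tag) - 11]
25. n15.off = 4  [S₁.hot + B.ok + 6]
26. n15.sig = -7  [-7]
27. n15.cnt = true  [B.ok == 6]
28. n16.off = 15  [(if A₀.cnt then A₀.sig else A₀.off) + 22]
29. n16.sig = 15  [A₀.sig + 22]
30. n16.cnt = false  [A₀.off > 4]
31. n17.off = 10  [terminal]
32. n16.acc = 28  [A.off + A.sig - 2]
33. n15.acc = -9  [A₀.sig * -2 - 23]
34. n2.tag = 9  [B.ok + 3]
35. n2.hot = 19  [S₁.tag * 3 - 50]
36. n0.tag = 11  [S₁.hot - 8]
37. n0.hot = 15  [S₁.tag + 6]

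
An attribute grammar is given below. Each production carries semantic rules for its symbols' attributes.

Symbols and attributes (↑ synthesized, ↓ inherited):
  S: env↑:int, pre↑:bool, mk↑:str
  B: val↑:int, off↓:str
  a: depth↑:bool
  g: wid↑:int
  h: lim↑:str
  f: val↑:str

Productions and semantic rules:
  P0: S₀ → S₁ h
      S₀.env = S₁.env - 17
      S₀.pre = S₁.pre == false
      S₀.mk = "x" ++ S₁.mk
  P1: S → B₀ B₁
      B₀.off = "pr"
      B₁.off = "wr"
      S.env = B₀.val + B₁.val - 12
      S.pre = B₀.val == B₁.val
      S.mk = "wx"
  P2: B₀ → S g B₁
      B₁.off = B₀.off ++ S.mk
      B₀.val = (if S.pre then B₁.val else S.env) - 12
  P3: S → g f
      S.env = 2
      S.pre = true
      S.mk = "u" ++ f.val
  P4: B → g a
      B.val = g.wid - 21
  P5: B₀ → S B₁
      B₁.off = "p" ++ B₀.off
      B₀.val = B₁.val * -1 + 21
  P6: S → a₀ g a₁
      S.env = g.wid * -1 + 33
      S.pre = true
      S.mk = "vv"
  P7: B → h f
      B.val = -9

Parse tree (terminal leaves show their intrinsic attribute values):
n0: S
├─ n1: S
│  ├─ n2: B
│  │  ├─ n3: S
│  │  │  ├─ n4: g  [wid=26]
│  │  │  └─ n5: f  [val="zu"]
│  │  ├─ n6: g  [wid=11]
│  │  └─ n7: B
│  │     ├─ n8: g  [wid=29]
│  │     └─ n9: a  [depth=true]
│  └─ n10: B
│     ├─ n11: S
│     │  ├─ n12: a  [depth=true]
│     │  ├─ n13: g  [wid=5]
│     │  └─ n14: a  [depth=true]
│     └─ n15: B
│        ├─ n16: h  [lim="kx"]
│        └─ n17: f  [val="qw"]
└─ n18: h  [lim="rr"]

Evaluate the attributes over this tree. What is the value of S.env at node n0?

-3

1. n2.off = "pr"  ["pr"]
2. n4.wid = 26  [terminal]
3. n5.val = "zu"  [terminal]
4. n3.env = 2  [2]
5. n3.pre = true  [true]
6. n3.mk = "uzu"  ["u" ++ f.val]
7. n6.wid = 11  [terminal]
8. n7.off = "pruzu"  [B₀.off ++ S.mk]
9. n8.wid = 29  [terminal]
10. n9.depth = true  [terminal]
11. n7.val = 8  [g.wid - 21]
12. n2.val = -4  [(if S.pre then B₁.val else S.env) - 12]
13. n10.off = "wr"  ["wr"]
14. n12.depth = true  [terminal]
15. n13.wid = 5  [terminal]
16. n14.depth = true  [terminal]
17. n11.env = 28  [g.wid * -1 + 33]
18. n11.pre = true  [true]
19. n11.mk = "vv"  ["vv"]
20. n15.off = "pwr"  ["p" ++ B₀.off]
21. n16.lim = "kx"  [terminal]
22. n17.val = "qw"  [terminal]
23. n15.val = -9  [-9]
24. n10.val = 30  [B₁.val * -1 + 21]
25. n1.env = 14  [B₀.val + B₁.val - 12]
26. n1.pre = false  [B₀.val == B₁.val]
27. n1.mk = "wx"  ["wx"]
28. n18.lim = "rr"  [terminal]
29. n0.env = -3  [S₁.env - 17]
30. n0.pre = true  [S₁.pre == false]
31. n0.mk = "xwx"  ["x" ++ S₁.mk]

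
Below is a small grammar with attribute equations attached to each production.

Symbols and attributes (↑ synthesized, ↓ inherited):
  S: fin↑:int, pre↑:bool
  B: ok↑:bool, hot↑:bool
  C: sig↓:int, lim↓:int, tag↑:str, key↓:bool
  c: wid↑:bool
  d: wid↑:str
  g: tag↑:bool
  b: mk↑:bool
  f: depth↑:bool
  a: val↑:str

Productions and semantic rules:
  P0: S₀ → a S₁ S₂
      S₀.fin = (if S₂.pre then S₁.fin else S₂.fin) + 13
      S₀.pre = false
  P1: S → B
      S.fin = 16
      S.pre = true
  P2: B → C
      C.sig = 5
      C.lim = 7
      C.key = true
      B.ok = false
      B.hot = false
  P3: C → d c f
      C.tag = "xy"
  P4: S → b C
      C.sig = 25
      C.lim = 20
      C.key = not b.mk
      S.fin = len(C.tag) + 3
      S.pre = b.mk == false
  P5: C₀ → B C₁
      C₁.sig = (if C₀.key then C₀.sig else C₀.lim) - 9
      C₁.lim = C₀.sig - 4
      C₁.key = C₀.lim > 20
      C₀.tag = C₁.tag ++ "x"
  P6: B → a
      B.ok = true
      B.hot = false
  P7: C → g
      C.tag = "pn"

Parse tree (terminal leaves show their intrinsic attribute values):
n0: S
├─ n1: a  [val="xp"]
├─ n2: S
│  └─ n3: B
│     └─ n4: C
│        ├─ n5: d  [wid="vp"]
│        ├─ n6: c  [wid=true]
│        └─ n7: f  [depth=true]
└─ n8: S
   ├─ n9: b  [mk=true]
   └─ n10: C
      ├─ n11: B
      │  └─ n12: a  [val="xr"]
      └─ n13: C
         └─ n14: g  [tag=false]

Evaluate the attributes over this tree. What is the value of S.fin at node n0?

19

1. n1.val = "xp"  [terminal]
2. n4.sig = 5  [5]
3. n4.lim = 7  [7]
4. n4.key = true  [true]
5. n5.wid = "vp"  [terminal]
6. n6.wid = true  [terminal]
7. n7.depth = true  [terminal]
8. n4.tag = "xy"  ["xy"]
9. n3.ok = false  [false]
10. n3.hot = false  [false]
11. n2.fin = 16  [16]
12. n2.pre = true  [true]
13. n9.mk = true  [terminal]
14. n10.sig = 25  [25]
15. n10.lim = 20  [20]
16. n10.key = false  [not b.mk]
17. n12.val = "xr"  [terminal]
18. n11.ok = true  [true]
19. n11.hot = false  [false]
20. n13.sig = 11  [(if C₀.key then C₀.sig else C₀.lim) - 9]
21. n13.lim = 21  [C₀.sig - 4]
22. n13.key = false  [C₀.lim > 20]
23. n14.tag = false  [terminal]
24. n13.tag = "pn"  ["pn"]
25. n10.tag = "pnx"  [C₁.tag ++ "x"]
26. n8.fin = 6  [len(C.tag) + 3]
27. n8.pre = false  [b.mk == false]
28. n0.fin = 19  [(if S₂.pre then S₁.fin else S₂.fin) + 13]
29. n0.pre = false  [false]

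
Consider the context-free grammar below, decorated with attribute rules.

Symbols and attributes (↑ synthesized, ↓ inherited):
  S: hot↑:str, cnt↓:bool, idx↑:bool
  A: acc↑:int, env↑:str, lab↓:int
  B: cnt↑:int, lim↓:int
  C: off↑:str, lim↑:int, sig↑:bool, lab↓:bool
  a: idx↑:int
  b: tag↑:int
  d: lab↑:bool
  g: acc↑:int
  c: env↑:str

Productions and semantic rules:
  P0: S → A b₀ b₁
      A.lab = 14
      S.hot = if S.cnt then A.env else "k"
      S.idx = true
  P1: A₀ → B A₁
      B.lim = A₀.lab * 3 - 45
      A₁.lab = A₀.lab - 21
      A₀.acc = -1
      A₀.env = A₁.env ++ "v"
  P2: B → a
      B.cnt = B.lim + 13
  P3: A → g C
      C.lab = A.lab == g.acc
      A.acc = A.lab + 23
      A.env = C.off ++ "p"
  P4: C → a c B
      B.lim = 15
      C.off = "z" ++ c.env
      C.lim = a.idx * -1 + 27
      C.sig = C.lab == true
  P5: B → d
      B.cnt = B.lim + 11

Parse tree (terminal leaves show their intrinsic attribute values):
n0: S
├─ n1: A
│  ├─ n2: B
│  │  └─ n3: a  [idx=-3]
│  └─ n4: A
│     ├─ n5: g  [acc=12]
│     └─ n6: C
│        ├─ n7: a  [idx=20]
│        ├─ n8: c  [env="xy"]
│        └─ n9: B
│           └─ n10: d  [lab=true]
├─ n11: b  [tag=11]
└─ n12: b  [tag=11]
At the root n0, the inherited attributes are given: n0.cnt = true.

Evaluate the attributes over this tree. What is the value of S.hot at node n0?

1. n0.cnt = true  [given at root]
2. n1.lab = 14  [14]
3. n2.lim = -3  [A₀.lab * 3 - 45]
4. n3.idx = -3  [terminal]
5. n2.cnt = 10  [B.lim + 13]
6. n4.lab = -7  [A₀.lab - 21]
7. n5.acc = 12  [terminal]
8. n6.lab = false  [A.lab == g.acc]
9. n7.idx = 20  [terminal]
10. n8.env = "xy"  [terminal]
11. n9.lim = 15  [15]
12. n10.lab = true  [terminal]
13. n9.cnt = 26  [B.lim + 11]
14. n6.off = "zxy"  ["z" ++ c.env]
15. n6.lim = 7  [a.idx * -1 + 27]
16. n6.sig = false  [C.lab == true]
17. n4.acc = 16  [A.lab + 23]
18. n4.env = "zxyp"  [C.off ++ "p"]
19. n1.acc = -1  [-1]
20. n1.env = "zxypv"  [A₁.env ++ "v"]
21. n11.tag = 11  [terminal]
22. n12.tag = 11  [terminal]
23. n0.hot = "zxypv"  [if S.cnt then A.env else "k"]
24. n0.idx = true  [true]

"zxypv"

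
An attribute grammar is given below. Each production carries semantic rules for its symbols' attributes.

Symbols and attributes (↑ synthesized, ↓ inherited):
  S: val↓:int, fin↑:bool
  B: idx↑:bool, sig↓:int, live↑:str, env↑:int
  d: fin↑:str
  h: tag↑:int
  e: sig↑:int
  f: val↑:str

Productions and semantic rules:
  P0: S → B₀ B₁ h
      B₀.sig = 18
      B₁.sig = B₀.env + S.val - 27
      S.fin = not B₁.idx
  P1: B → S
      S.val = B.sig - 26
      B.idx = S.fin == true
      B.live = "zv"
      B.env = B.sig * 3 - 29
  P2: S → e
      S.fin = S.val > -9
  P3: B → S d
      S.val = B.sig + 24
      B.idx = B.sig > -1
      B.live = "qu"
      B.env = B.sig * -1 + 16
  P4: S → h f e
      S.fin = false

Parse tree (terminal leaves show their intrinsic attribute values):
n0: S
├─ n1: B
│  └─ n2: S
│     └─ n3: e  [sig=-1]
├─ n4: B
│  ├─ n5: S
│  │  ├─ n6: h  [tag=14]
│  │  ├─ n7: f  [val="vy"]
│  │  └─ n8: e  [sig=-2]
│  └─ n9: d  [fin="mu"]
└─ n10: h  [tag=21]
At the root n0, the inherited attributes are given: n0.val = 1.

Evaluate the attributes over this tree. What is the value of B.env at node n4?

1. n0.val = 1  [given at root]
2. n1.sig = 18  [18]
3. n2.val = -8  [B.sig - 26]
4. n3.sig = -1  [terminal]
5. n2.fin = true  [S.val > -9]
6. n1.idx = true  [S.fin == true]
7. n1.live = "zv"  ["zv"]
8. n1.env = 25  [B.sig * 3 - 29]
9. n4.sig = -1  [B₀.env + S.val - 27]
10. n5.val = 23  [B.sig + 24]
11. n6.tag = 14  [terminal]
12. n7.val = "vy"  [terminal]
13. n8.sig = -2  [terminal]
14. n5.fin = false  [false]
15. n9.fin = "mu"  [terminal]
16. n4.idx = false  [B.sig > -1]
17. n4.live = "qu"  ["qu"]
18. n4.env = 17  [B.sig * -1 + 16]
19. n10.tag = 21  [terminal]
20. n0.fin = true  [not B₁.idx]

17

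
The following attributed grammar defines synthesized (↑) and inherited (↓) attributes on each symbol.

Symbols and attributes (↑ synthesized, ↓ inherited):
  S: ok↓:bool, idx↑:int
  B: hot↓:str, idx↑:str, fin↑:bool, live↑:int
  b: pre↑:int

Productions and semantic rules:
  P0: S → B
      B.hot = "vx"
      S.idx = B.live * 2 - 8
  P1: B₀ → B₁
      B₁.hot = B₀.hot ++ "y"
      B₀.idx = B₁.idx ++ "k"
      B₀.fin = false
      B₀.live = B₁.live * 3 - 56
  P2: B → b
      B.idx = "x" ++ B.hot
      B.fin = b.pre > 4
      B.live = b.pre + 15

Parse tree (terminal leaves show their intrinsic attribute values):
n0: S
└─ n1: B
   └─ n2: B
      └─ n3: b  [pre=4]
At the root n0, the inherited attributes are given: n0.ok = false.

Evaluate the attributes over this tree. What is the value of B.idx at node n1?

"xvxyk"

1. n0.ok = false  [given at root]
2. n1.hot = "vx"  ["vx"]
3. n2.hot = "vxy"  [B₀.hot ++ "y"]
4. n3.pre = 4  [terminal]
5. n2.idx = "xvxy"  ["x" ++ B.hot]
6. n2.fin = false  [b.pre > 4]
7. n2.live = 19  [b.pre + 15]
8. n1.idx = "xvxyk"  [B₁.idx ++ "k"]
9. n1.fin = false  [false]
10. n1.live = 1  [B₁.live * 3 - 56]
11. n0.idx = -6  [B.live * 2 - 8]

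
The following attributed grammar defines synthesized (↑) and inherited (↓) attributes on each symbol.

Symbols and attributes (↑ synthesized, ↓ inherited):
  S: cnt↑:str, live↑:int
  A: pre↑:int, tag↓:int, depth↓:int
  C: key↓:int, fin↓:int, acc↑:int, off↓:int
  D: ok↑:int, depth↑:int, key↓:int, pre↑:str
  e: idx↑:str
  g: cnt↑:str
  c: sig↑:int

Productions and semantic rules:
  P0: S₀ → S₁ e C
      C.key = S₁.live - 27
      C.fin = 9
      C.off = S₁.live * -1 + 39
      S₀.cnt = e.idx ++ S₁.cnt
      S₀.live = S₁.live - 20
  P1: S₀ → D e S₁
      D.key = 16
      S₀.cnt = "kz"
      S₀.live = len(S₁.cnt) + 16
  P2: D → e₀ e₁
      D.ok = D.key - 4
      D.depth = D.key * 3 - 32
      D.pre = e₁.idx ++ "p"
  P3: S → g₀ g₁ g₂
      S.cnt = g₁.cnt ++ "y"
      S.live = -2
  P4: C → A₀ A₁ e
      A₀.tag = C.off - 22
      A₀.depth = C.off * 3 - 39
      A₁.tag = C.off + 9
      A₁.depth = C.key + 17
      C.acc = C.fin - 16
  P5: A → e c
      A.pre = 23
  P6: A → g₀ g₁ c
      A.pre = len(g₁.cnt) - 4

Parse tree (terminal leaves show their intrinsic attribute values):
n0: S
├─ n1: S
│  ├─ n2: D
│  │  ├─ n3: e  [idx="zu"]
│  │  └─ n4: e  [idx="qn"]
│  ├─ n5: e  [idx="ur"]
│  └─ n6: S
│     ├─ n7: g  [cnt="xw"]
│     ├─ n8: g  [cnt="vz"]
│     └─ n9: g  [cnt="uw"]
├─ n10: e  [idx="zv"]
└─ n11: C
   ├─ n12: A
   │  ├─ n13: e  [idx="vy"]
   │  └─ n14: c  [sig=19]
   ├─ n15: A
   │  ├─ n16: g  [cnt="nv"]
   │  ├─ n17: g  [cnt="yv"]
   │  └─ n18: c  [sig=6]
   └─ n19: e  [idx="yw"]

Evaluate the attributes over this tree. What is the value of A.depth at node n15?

1. n2.key = 16  [16]
2. n3.idx = "zu"  [terminal]
3. n4.idx = "qn"  [terminal]
4. n2.ok = 12  [D.key - 4]
5. n2.depth = 16  [D.key * 3 - 32]
6. n2.pre = "qnp"  [e₁.idx ++ "p"]
7. n5.idx = "ur"  [terminal]
8. n7.cnt = "xw"  [terminal]
9. n8.cnt = "vz"  [terminal]
10. n9.cnt = "uw"  [terminal]
11. n6.cnt = "vzy"  [g₁.cnt ++ "y"]
12. n6.live = -2  [-2]
13. n1.cnt = "kz"  ["kz"]
14. n1.live = 19  [len(S₁.cnt) + 16]
15. n10.idx = "zv"  [terminal]
16. n11.key = -8  [S₁.live - 27]
17. n11.fin = 9  [9]
18. n11.off = 20  [S₁.live * -1 + 39]
19. n12.tag = -2  [C.off - 22]
20. n12.depth = 21  [C.off * 3 - 39]
21. n13.idx = "vy"  [terminal]
22. n14.sig = 19  [terminal]
23. n12.pre = 23  [23]
24. n15.tag = 29  [C.off + 9]
25. n15.depth = 9  [C.key + 17]
26. n16.cnt = "nv"  [terminal]
27. n17.cnt = "yv"  [terminal]
28. n18.sig = 6  [terminal]
29. n15.pre = -2  [len(g₁.cnt) - 4]
30. n19.idx = "yw"  [terminal]
31. n11.acc = -7  [C.fin - 16]
32. n0.cnt = "zvkz"  [e.idx ++ S₁.cnt]
33. n0.live = -1  [S₁.live - 20]

9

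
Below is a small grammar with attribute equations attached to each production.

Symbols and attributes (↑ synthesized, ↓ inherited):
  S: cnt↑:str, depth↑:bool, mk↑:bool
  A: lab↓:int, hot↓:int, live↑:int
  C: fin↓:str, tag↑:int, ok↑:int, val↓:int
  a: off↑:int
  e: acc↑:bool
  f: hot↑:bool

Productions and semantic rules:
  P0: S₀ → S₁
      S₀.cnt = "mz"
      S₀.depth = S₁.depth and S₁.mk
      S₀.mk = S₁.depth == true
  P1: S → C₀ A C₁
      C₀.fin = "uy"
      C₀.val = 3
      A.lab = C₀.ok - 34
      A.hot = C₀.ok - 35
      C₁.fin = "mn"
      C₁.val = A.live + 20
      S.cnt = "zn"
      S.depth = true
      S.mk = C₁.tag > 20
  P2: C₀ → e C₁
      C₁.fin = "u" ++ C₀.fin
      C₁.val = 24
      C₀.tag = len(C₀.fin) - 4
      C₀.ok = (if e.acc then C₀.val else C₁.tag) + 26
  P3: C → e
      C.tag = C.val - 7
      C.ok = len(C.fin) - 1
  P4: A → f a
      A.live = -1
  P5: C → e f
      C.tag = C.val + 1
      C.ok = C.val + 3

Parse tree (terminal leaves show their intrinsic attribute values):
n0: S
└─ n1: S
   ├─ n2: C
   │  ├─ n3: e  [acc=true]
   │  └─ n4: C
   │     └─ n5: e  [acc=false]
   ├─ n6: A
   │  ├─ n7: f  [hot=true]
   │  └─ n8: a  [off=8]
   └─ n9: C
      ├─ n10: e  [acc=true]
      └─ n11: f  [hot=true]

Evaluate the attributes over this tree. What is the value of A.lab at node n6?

-5

1. n2.fin = "uy"  ["uy"]
2. n2.val = 3  [3]
3. n3.acc = true  [terminal]
4. n4.fin = "uuy"  ["u" ++ C₀.fin]
5. n4.val = 24  [24]
6. n5.acc = false  [terminal]
7. n4.tag = 17  [C.val - 7]
8. n4.ok = 2  [len(C.fin) - 1]
9. n2.tag = -2  [len(C₀.fin) - 4]
10. n2.ok = 29  [(if e.acc then C₀.val else C₁.tag) + 26]
11. n6.lab = -5  [C₀.ok - 34]
12. n6.hot = -6  [C₀.ok - 35]
13. n7.hot = true  [terminal]
14. n8.off = 8  [terminal]
15. n6.live = -1  [-1]
16. n9.fin = "mn"  ["mn"]
17. n9.val = 19  [A.live + 20]
18. n10.acc = true  [terminal]
19. n11.hot = true  [terminal]
20. n9.tag = 20  [C.val + 1]
21. n9.ok = 22  [C.val + 3]
22. n1.cnt = "zn"  ["zn"]
23. n1.depth = true  [true]
24. n1.mk = false  [C₁.tag > 20]
25. n0.cnt = "mz"  ["mz"]
26. n0.depth = false  [S₁.depth and S₁.mk]
27. n0.mk = true  [S₁.depth == true]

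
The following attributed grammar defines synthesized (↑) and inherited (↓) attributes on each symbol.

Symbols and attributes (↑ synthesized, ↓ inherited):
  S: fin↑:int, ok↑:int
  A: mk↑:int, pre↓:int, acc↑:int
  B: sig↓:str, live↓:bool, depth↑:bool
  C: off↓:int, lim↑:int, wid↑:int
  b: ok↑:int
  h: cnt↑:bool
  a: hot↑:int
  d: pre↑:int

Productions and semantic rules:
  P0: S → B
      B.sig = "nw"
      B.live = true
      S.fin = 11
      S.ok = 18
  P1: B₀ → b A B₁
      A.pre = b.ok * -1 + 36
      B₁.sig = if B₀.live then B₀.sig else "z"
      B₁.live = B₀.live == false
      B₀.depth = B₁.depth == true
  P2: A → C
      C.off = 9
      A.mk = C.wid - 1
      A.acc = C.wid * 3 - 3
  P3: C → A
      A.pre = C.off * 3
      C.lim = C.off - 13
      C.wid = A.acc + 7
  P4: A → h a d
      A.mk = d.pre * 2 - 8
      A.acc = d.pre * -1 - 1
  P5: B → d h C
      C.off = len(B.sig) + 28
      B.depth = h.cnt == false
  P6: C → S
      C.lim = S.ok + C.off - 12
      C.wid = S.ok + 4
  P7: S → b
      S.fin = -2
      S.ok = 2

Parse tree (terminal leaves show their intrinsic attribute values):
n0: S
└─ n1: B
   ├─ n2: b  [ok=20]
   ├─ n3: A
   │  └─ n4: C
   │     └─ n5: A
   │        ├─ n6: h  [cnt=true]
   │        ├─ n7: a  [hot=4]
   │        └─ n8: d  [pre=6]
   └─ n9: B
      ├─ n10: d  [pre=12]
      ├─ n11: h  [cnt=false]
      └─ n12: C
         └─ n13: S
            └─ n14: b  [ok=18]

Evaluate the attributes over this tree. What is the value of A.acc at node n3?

1. n1.sig = "nw"  ["nw"]
2. n1.live = true  [true]
3. n2.ok = 20  [terminal]
4. n3.pre = 16  [b.ok * -1 + 36]
5. n4.off = 9  [9]
6. n5.pre = 27  [C.off * 3]
7. n6.cnt = true  [terminal]
8. n7.hot = 4  [terminal]
9. n8.pre = 6  [terminal]
10. n5.mk = 4  [d.pre * 2 - 8]
11. n5.acc = -7  [d.pre * -1 - 1]
12. n4.lim = -4  [C.off - 13]
13. n4.wid = 0  [A.acc + 7]
14. n3.mk = -1  [C.wid - 1]
15. n3.acc = -3  [C.wid * 3 - 3]
16. n9.sig = "nw"  [if B₀.live then B₀.sig else "z"]
17. n9.live = false  [B₀.live == false]
18. n10.pre = 12  [terminal]
19. n11.cnt = false  [terminal]
20. n12.off = 30  [len(B.sig) + 28]
21. n14.ok = 18  [terminal]
22. n13.fin = -2  [-2]
23. n13.ok = 2  [2]
24. n12.lim = 20  [S.ok + C.off - 12]
25. n12.wid = 6  [S.ok + 4]
26. n9.depth = true  [h.cnt == false]
27. n1.depth = true  [B₁.depth == true]
28. n0.fin = 11  [11]
29. n0.ok = 18  [18]

-3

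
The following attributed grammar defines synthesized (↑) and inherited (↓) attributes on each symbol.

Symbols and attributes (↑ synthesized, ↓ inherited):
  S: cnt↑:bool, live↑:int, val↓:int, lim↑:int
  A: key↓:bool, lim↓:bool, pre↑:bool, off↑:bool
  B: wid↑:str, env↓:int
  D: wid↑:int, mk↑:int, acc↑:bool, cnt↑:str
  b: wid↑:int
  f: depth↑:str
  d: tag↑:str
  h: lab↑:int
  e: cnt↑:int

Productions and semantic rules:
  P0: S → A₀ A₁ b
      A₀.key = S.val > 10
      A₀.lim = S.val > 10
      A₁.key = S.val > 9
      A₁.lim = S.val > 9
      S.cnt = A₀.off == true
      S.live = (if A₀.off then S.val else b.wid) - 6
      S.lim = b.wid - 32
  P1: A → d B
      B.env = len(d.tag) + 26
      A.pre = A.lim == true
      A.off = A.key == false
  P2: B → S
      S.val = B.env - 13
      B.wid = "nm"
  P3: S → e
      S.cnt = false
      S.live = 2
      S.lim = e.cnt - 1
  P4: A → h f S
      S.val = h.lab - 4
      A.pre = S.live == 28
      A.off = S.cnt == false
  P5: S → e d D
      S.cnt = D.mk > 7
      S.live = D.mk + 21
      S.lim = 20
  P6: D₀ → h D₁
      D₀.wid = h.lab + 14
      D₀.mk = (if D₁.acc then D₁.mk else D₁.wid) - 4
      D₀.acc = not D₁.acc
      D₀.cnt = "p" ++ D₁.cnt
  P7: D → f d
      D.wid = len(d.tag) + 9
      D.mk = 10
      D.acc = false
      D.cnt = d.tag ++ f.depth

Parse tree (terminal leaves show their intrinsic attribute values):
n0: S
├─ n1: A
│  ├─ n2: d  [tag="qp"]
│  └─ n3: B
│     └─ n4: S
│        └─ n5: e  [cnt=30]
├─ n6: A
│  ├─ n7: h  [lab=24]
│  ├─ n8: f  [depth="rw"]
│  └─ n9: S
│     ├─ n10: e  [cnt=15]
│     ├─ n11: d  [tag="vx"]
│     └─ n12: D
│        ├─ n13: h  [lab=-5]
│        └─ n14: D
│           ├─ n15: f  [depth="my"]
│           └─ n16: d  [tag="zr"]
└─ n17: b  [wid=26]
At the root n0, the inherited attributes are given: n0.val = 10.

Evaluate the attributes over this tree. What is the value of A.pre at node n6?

1. n0.val = 10  [given at root]
2. n1.key = false  [S.val > 10]
3. n1.lim = false  [S.val > 10]
4. n2.tag = "qp"  [terminal]
5. n3.env = 28  [len(d.tag) + 26]
6. n4.val = 15  [B.env - 13]
7. n5.cnt = 30  [terminal]
8. n4.cnt = false  [false]
9. n4.live = 2  [2]
10. n4.lim = 29  [e.cnt - 1]
11. n3.wid = "nm"  ["nm"]
12. n1.pre = false  [A.lim == true]
13. n1.off = true  [A.key == false]
14. n6.key = true  [S.val > 9]
15. n6.lim = true  [S.val > 9]
16. n7.lab = 24  [terminal]
17. n8.depth = "rw"  [terminal]
18. n9.val = 20  [h.lab - 4]
19. n10.cnt = 15  [terminal]
20. n11.tag = "vx"  [terminal]
21. n13.lab = -5  [terminal]
22. n15.depth = "my"  [terminal]
23. n16.tag = "zr"  [terminal]
24. n14.wid = 11  [len(d.tag) + 9]
25. n14.mk = 10  [10]
26. n14.acc = false  [false]
27. n14.cnt = "zrmy"  [d.tag ++ f.depth]
28. n12.wid = 9  [h.lab + 14]
29. n12.mk = 7  [(if D₁.acc then D₁.mk else D₁.wid) - 4]
30. n12.acc = true  [not D₁.acc]
31. n12.cnt = "pzrmy"  ["p" ++ D₁.cnt]
32. n9.cnt = false  [D.mk > 7]
33. n9.live = 28  [D.mk + 21]
34. n9.lim = 20  [20]
35. n6.pre = true  [S.live == 28]
36. n6.off = true  [S.cnt == false]
37. n17.wid = 26  [terminal]
38. n0.cnt = true  [A₀.off == true]
39. n0.live = 4  [(if A₀.off then S.val else b.wid) - 6]
40. n0.lim = -6  [b.wid - 32]

true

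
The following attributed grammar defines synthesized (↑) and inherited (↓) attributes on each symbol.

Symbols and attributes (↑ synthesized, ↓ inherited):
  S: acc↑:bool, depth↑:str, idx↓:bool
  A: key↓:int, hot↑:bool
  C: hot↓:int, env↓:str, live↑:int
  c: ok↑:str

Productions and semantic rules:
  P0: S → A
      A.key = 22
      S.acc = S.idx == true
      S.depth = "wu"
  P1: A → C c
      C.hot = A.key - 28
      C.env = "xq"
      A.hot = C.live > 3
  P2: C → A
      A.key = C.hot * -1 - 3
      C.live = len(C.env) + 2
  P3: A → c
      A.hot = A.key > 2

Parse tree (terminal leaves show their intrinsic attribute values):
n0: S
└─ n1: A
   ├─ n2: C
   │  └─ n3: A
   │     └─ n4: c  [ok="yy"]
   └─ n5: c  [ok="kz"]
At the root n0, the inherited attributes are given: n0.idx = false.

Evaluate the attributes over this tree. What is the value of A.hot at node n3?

true

1. n0.idx = false  [given at root]
2. n1.key = 22  [22]
3. n2.hot = -6  [A.key - 28]
4. n2.env = "xq"  ["xq"]
5. n3.key = 3  [C.hot * -1 - 3]
6. n4.ok = "yy"  [terminal]
7. n3.hot = true  [A.key > 2]
8. n2.live = 4  [len(C.env) + 2]
9. n5.ok = "kz"  [terminal]
10. n1.hot = true  [C.live > 3]
11. n0.acc = false  [S.idx == true]
12. n0.depth = "wu"  ["wu"]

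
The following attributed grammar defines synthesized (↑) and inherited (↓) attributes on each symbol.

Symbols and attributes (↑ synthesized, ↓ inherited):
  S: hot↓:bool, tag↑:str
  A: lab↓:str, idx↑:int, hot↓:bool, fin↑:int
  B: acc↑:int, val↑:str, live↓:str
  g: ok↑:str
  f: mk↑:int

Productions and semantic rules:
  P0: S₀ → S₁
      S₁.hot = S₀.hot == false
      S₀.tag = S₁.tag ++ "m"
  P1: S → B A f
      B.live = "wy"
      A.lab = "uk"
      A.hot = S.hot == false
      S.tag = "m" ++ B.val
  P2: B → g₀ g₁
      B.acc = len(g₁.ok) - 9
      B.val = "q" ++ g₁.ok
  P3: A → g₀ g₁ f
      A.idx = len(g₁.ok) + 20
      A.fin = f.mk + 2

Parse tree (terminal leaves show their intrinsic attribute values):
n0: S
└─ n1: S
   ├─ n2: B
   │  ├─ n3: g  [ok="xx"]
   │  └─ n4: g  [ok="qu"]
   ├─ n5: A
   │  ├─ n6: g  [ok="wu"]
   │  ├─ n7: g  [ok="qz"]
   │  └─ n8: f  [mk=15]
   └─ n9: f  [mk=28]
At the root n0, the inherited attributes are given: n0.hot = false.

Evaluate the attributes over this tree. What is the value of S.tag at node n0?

"mqqum"

1. n0.hot = false  [given at root]
2. n1.hot = true  [S₀.hot == false]
3. n2.live = "wy"  ["wy"]
4. n3.ok = "xx"  [terminal]
5. n4.ok = "qu"  [terminal]
6. n2.acc = -7  [len(g₁.ok) - 9]
7. n2.val = "qqu"  ["q" ++ g₁.ok]
8. n5.lab = "uk"  ["uk"]
9. n5.hot = false  [S.hot == false]
10. n6.ok = "wu"  [terminal]
11. n7.ok = "qz"  [terminal]
12. n8.mk = 15  [terminal]
13. n5.idx = 22  [len(g₁.ok) + 20]
14. n5.fin = 17  [f.mk + 2]
15. n9.mk = 28  [terminal]
16. n1.tag = "mqqu"  ["m" ++ B.val]
17. n0.tag = "mqqum"  [S₁.tag ++ "m"]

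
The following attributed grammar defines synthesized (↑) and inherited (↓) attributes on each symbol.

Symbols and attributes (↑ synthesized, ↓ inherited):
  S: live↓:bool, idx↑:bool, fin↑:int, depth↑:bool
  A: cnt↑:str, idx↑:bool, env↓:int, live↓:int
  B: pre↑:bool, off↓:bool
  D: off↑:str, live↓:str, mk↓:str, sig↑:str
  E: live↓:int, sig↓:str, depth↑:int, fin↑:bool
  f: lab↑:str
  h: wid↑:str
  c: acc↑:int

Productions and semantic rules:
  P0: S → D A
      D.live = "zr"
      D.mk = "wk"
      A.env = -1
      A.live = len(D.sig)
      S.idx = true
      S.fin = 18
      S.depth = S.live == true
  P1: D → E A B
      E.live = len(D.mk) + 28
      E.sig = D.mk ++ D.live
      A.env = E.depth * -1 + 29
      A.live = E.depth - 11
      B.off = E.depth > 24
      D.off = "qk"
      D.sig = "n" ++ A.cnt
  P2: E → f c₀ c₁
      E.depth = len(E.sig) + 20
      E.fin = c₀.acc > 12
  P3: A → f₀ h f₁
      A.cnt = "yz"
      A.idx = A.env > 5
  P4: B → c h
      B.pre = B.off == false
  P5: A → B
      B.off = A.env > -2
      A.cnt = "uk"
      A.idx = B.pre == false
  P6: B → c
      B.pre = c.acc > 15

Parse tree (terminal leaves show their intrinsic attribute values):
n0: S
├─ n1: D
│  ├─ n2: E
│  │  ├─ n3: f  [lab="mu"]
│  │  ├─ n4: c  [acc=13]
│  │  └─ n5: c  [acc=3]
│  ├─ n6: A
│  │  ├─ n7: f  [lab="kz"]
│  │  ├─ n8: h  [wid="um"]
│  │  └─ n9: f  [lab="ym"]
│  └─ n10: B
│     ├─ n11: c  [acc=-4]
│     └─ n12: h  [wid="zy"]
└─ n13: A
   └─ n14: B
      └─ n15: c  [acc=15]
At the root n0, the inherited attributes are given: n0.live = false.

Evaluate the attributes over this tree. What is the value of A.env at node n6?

1. n0.live = false  [given at root]
2. n1.live = "zr"  ["zr"]
3. n1.mk = "wk"  ["wk"]
4. n2.live = 30  [len(D.mk) + 28]
5. n2.sig = "wkzr"  [D.mk ++ D.live]
6. n3.lab = "mu"  [terminal]
7. n4.acc = 13  [terminal]
8. n5.acc = 3  [terminal]
9. n2.depth = 24  [len(E.sig) + 20]
10. n2.fin = true  [c₀.acc > 12]
11. n6.env = 5  [E.depth * -1 + 29]
12. n6.live = 13  [E.depth - 11]
13. n7.lab = "kz"  [terminal]
14. n8.wid = "um"  [terminal]
15. n9.lab = "ym"  [terminal]
16. n6.cnt = "yz"  ["yz"]
17. n6.idx = false  [A.env > 5]
18. n10.off = false  [E.depth > 24]
19. n11.acc = -4  [terminal]
20. n12.wid = "zy"  [terminal]
21. n10.pre = true  [B.off == false]
22. n1.off = "qk"  ["qk"]
23. n1.sig = "nyz"  ["n" ++ A.cnt]
24. n13.env = -1  [-1]
25. n13.live = 3  [len(D.sig)]
26. n14.off = true  [A.env > -2]
27. n15.acc = 15  [terminal]
28. n14.pre = false  [c.acc > 15]
29. n13.cnt = "uk"  ["uk"]
30. n13.idx = true  [B.pre == false]
31. n0.idx = true  [true]
32. n0.fin = 18  [18]
33. n0.depth = false  [S.live == true]

5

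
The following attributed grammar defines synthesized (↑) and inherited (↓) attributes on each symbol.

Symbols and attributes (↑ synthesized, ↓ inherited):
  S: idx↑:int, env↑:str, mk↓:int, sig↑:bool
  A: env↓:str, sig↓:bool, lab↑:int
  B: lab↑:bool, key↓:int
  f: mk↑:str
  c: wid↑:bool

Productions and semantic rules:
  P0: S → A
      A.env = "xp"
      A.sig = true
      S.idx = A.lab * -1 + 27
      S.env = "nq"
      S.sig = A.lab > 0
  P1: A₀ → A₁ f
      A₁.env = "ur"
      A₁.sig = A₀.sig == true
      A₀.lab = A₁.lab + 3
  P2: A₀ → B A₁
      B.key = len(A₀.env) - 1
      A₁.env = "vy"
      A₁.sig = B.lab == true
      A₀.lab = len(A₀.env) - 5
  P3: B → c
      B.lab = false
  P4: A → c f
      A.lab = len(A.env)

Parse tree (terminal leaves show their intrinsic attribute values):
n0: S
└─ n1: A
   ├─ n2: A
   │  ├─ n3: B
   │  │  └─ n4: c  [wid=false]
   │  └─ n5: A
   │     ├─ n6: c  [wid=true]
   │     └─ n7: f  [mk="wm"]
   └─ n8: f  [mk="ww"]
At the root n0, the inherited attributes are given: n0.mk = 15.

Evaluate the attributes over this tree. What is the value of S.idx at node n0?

1. n0.mk = 15  [given at root]
2. n1.env = "xp"  ["xp"]
3. n1.sig = true  [true]
4. n2.env = "ur"  ["ur"]
5. n2.sig = true  [A₀.sig == true]
6. n3.key = 1  [len(A₀.env) - 1]
7. n4.wid = false  [terminal]
8. n3.lab = false  [false]
9. n5.env = "vy"  ["vy"]
10. n5.sig = false  [B.lab == true]
11. n6.wid = true  [terminal]
12. n7.mk = "wm"  [terminal]
13. n5.lab = 2  [len(A.env)]
14. n2.lab = -3  [len(A₀.env) - 5]
15. n8.mk = "ww"  [terminal]
16. n1.lab = 0  [A₁.lab + 3]
17. n0.idx = 27  [A.lab * -1 + 27]
18. n0.env = "nq"  ["nq"]
19. n0.sig = false  [A.lab > 0]

27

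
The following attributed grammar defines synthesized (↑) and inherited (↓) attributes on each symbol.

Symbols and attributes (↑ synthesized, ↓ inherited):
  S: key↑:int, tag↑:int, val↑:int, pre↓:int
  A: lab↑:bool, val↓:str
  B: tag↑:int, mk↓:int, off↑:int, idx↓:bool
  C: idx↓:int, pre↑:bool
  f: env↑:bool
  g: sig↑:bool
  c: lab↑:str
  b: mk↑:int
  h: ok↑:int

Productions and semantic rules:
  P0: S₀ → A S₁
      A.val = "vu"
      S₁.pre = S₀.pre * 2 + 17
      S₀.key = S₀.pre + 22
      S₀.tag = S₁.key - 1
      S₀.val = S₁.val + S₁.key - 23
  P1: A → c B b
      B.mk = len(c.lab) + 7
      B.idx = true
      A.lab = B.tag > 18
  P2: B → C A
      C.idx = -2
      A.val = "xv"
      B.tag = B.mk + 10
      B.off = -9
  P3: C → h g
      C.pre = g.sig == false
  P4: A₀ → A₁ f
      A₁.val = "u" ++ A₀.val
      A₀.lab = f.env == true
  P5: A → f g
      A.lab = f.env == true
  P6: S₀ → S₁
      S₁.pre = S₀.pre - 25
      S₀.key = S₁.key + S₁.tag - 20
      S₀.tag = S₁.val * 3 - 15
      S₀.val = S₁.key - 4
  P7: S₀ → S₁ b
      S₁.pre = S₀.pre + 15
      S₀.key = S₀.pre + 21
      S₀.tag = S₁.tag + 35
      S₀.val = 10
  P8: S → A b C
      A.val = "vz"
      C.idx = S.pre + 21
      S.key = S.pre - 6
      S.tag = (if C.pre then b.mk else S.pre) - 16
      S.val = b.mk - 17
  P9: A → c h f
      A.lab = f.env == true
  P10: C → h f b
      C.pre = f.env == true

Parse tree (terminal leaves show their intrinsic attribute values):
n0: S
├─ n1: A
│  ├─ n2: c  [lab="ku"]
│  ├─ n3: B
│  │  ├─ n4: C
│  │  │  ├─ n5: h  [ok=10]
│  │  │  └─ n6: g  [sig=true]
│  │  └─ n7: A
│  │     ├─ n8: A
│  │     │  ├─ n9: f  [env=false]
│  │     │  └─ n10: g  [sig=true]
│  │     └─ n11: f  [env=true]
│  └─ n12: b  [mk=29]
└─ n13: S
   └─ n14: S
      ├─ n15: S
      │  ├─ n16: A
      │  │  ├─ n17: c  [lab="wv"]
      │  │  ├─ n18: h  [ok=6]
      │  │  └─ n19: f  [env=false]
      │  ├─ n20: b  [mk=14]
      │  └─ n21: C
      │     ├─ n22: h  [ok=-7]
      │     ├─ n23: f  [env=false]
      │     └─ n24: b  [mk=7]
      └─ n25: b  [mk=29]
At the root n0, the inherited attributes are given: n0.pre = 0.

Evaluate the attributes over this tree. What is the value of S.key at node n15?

1

1. n0.pre = 0  [given at root]
2. n1.val = "vu"  ["vu"]
3. n2.lab = "ku"  [terminal]
4. n3.mk = 9  [len(c.lab) + 7]
5. n3.idx = true  [true]
6. n4.idx = -2  [-2]
7. n5.ok = 10  [terminal]
8. n6.sig = true  [terminal]
9. n4.pre = false  [g.sig == false]
10. n7.val = "xv"  ["xv"]
11. n8.val = "uxv"  ["u" ++ A₀.val]
12. n9.env = false  [terminal]
13. n10.sig = true  [terminal]
14. n8.lab = false  [f.env == true]
15. n11.env = true  [terminal]
16. n7.lab = true  [f.env == true]
17. n3.tag = 19  [B.mk + 10]
18. n3.off = -9  [-9]
19. n12.mk = 29  [terminal]
20. n1.lab = true  [B.tag > 18]
21. n13.pre = 17  [S₀.pre * 2 + 17]
22. n14.pre = -8  [S₀.pre - 25]
23. n15.pre = 7  [S₀.pre + 15]
24. n16.val = "vz"  ["vz"]
25. n17.lab = "wv"  [terminal]
26. n18.ok = 6  [terminal]
27. n19.env = false  [terminal]
28. n16.lab = false  [f.env == true]
29. n20.mk = 14  [terminal]
30. n21.idx = 28  [S.pre + 21]
31. n22.ok = -7  [terminal]
32. n23.env = false  [terminal]
33. n24.mk = 7  [terminal]
34. n21.pre = false  [f.env == true]
35. n15.key = 1  [S.pre - 6]
36. n15.tag = -9  [(if C.pre then b.mk else S.pre) - 16]
37. n15.val = -3  [b.mk - 17]
38. n25.mk = 29  [terminal]
39. n14.key = 13  [S₀.pre + 21]
40. n14.tag = 26  [S₁.tag + 35]
41. n14.val = 10  [10]
42. n13.key = 19  [S₁.key + S₁.tag - 20]
43. n13.tag = 15  [S₁.val * 3 - 15]
44. n13.val = 9  [S₁.key - 4]
45. n0.key = 22  [S₀.pre + 22]
46. n0.tag = 18  [S₁.key - 1]
47. n0.val = 5  [S₁.val + S₁.key - 23]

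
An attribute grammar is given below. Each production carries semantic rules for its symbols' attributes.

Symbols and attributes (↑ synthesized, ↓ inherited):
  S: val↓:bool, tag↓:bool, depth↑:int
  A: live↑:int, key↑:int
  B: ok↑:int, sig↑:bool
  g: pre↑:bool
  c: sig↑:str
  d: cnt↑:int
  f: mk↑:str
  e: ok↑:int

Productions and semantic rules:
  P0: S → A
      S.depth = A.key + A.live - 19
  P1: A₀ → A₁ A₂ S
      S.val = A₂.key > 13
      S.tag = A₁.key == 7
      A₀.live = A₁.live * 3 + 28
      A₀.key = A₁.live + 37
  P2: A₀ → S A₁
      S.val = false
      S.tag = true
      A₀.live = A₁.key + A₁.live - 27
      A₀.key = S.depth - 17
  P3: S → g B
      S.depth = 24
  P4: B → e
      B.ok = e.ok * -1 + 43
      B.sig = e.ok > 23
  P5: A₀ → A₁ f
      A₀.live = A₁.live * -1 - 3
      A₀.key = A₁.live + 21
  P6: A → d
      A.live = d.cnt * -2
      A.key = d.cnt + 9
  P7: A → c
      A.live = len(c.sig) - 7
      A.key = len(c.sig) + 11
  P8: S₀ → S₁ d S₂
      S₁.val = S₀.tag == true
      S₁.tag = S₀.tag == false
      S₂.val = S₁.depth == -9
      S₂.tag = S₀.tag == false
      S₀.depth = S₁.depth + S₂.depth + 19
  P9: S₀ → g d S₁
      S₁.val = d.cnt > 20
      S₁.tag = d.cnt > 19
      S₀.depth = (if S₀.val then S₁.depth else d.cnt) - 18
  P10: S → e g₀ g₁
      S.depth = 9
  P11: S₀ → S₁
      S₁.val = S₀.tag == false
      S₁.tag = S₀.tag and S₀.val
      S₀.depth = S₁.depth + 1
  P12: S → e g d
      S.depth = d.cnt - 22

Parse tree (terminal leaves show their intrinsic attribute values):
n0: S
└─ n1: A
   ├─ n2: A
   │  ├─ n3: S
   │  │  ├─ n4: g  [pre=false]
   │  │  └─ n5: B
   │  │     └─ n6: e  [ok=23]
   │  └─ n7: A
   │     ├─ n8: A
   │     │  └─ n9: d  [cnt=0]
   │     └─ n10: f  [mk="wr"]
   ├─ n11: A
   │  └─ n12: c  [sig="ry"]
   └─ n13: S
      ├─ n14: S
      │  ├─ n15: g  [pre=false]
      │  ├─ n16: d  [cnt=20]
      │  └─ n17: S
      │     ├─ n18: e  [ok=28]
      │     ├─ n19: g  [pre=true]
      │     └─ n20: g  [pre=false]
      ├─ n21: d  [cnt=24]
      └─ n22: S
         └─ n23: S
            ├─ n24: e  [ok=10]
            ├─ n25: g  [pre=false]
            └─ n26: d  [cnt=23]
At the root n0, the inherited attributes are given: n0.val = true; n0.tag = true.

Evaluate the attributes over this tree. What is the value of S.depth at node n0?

1. n0.val = true  [given at root]
2. n0.tag = true  [given at root]
3. n3.val = false  [false]
4. n3.tag = true  [true]
5. n4.pre = false  [terminal]
6. n6.ok = 23  [terminal]
7. n5.ok = 20  [e.ok * -1 + 43]
8. n5.sig = false  [e.ok > 23]
9. n3.depth = 24  [24]
10. n9.cnt = 0  [terminal]
11. n8.live = 0  [d.cnt * -2]
12. n8.key = 9  [d.cnt + 9]
13. n10.mk = "wr"  [terminal]
14. n7.live = -3  [A₁.live * -1 - 3]
15. n7.key = 21  [A₁.live + 21]
16. n2.live = -9  [A₁.key + A₁.live - 27]
17. n2.key = 7  [S.depth - 17]
18. n12.sig = "ry"  [terminal]
19. n11.live = -5  [len(c.sig) - 7]
20. n11.key = 13  [len(c.sig) + 11]
21. n13.val = false  [A₂.key > 13]
22. n13.tag = true  [A₁.key == 7]
23. n14.val = true  [S₀.tag == true]
24. n14.tag = false  [S₀.tag == false]
25. n15.pre = false  [terminal]
26. n16.cnt = 20  [terminal]
27. n17.val = false  [d.cnt > 20]
28. n17.tag = true  [d.cnt > 19]
29. n18.ok = 28  [terminal]
30. n19.pre = true  [terminal]
31. n20.pre = false  [terminal]
32. n17.depth = 9  [9]
33. n14.depth = -9  [(if S₀.val then S₁.depth else d.cnt) - 18]
34. n21.cnt = 24  [terminal]
35. n22.val = true  [S₁.depth == -9]
36. n22.tag = false  [S₀.tag == false]
37. n23.val = true  [S₀.tag == false]
38. n23.tag = false  [S₀.tag and S₀.val]
39. n24.ok = 10  [terminal]
40. n25.pre = false  [terminal]
41. n26.cnt = 23  [terminal]
42. n23.depth = 1  [d.cnt - 22]
43. n22.depth = 2  [S₁.depth + 1]
44. n13.depth = 12  [S₁.depth + S₂.depth + 19]
45. n1.live = 1  [A₁.live * 3 + 28]
46. n1.key = 28  [A₁.live + 37]
47. n0.depth = 10  [A.key + A.live - 19]

10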